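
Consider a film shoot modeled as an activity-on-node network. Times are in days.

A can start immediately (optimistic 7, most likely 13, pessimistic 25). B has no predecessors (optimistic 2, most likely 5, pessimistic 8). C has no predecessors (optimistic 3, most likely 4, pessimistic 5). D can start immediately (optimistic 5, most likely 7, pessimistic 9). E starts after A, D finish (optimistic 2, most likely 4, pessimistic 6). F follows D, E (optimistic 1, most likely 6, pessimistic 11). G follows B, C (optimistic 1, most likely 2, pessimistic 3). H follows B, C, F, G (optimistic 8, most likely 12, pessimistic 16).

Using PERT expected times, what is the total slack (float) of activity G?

17 days

te_A = (7 + 4·13 + 25)/6 = 84/6 = 14
te_B = (2 + 4·5 + 8)/6 = 30/6 = 5
te_C = (3 + 4·4 + 5)/6 = 24/6 = 4
te_D = (5 + 4·7 + 9)/6 = 42/6 = 7
te_E = (2 + 4·4 + 6)/6 = 24/6 = 4
te_F = (1 + 4·6 + 11)/6 = 36/6 = 6
te_G = (1 + 4·2 + 3)/6 = 12/6 = 2
te_H = (8 + 4·12 + 16)/6 = 72/6 = 12

Forward pass:
ES_A = 0; EF_A = 14
ES_B = 0; EF_B = 5
ES_C = 0; EF_C = 4
ES_D = 0; EF_D = 7
ES_E = max(EF_A=14, EF_D=7) = 14; EF_E = 14+4 = 18
ES_F = max(EF_D=7, EF_E=18) = 18; EF_F = 18+6 = 24
ES_G = max(EF_B=5, EF_C=4) = 5; EF_G = 5+2 = 7
ES_H = max(EF_B=5, EF_C=4, EF_F=24, EF_G=7) = 24; EF_H = 24+12 = 36
Expected project duration μ = 36 days. Critical path: A → E → F → H.

Backward pass:
LF_H = 36; LS_H = 36−12 = 24
LF_G = LS_H = 24; LS_G = 24−2 = 22
LF_F = LS_H = 24; LS_F = 24−6 = 18
LF_E = LS_F = 18; LS_E = 18−4 = 14
LF_D = min(LS_E=14, LS_F=18) = 14; LS_D = 14−7 = 7
LF_C = min(LS_G=22, LS_H=24) = 22; LS_C = 22−4 = 18
LF_B = min(LS_G=22, LS_H=24) = 22; LS_B = 22−5 = 17
LF_A = LS_E = 14; LS_A = 14−14 = 0
Slack_G = LS_G − ES_G = 22 − 5 = 17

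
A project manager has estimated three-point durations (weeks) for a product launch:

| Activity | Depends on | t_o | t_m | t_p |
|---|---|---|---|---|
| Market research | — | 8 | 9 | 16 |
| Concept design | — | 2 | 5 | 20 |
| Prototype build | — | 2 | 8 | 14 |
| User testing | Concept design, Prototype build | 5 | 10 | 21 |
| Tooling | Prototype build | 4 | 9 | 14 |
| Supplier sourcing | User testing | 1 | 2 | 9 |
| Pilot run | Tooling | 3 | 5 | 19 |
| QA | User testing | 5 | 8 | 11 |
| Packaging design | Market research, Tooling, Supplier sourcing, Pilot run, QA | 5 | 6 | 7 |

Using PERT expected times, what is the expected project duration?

te_Market research = (8 + 4·9 + 16)/6 = 60/6 = 10
te_Concept design = (2 + 4·5 + 20)/6 = 42/6 = 7
te_Prototype build = (2 + 4·8 + 14)/6 = 48/6 = 8
te_User testing = (5 + 4·10 + 21)/6 = 66/6 = 11
te_Tooling = (4 + 4·9 + 14)/6 = 54/6 = 9
te_Supplier sourcing = (1 + 4·2 + 9)/6 = 18/6 = 3
te_Pilot run = (3 + 4·5 + 19)/6 = 42/6 = 7
te_QA = (5 + 4·8 + 11)/6 = 48/6 = 8
te_Packaging design = (5 + 4·6 + 7)/6 = 36/6 = 6

Forward pass:
ES_Market research = 0; EF_Market research = 10
ES_Concept design = 0; EF_Concept design = 7
ES_Prototype build = 0; EF_Prototype build = 8
ES_User testing = max(EF_Concept design=7, EF_Prototype build=8) = 8; EF_User testing = 8+11 = 19
ES_Tooling = 8; EF_Tooling = 8+9 = 17
ES_Supplier sourcing = 19; EF_Supplier sourcing = 19+3 = 22
ES_Pilot run = 17; EF_Pilot run = 17+7 = 24
ES_QA = 19; EF_QA = 19+8 = 27
ES_Packaging design = max(EF_Market research=10, EF_Tooling=17, EF_Supplier sourcing=22, EF_Pilot run=24, EF_QA=27) = 27; EF_Packaging design = 27+6 = 33
Expected project duration μ = 33 weeks. Critical path: Prototype build → User testing → QA → Packaging design.

33 weeks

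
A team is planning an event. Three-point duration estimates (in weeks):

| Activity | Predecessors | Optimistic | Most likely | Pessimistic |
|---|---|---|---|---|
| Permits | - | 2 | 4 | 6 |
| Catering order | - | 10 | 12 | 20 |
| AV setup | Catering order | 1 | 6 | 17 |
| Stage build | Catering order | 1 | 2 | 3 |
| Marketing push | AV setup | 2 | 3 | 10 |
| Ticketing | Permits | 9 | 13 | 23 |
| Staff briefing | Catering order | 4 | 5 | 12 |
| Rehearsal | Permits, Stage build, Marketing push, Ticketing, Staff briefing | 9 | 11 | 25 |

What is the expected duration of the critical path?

37 weeks

te_Permits = (2 + 4·4 + 6)/6 = 24/6 = 4
te_Catering order = (10 + 4·12 + 20)/6 = 78/6 = 13
te_AV setup = (1 + 4·6 + 17)/6 = 42/6 = 7
te_Stage build = (1 + 4·2 + 3)/6 = 12/6 = 2
te_Marketing push = (2 + 4·3 + 10)/6 = 24/6 = 4
te_Ticketing = (9 + 4·13 + 23)/6 = 84/6 = 14
te_Staff briefing = (4 + 4·5 + 12)/6 = 36/6 = 6
te_Rehearsal = (9 + 4·11 + 25)/6 = 78/6 = 13

Forward pass:
ES_Permits = 0; EF_Permits = 4
ES_Catering order = 0; EF_Catering order = 13
ES_AV setup = 13; EF_AV setup = 13+7 = 20
ES_Stage build = 13; EF_Stage build = 13+2 = 15
ES_Marketing push = 20; EF_Marketing push = 20+4 = 24
ES_Ticketing = 4; EF_Ticketing = 4+14 = 18
ES_Staff briefing = 13; EF_Staff briefing = 13+6 = 19
ES_Rehearsal = max(EF_Permits=4, EF_Stage build=15, EF_Marketing push=24, EF_Ticketing=18, EF_Staff briefing=19) = 24; EF_Rehearsal = 24+13 = 37
Expected project duration μ = 37 weeks. Critical path: Catering order → AV setup → Marketing push → Rehearsal.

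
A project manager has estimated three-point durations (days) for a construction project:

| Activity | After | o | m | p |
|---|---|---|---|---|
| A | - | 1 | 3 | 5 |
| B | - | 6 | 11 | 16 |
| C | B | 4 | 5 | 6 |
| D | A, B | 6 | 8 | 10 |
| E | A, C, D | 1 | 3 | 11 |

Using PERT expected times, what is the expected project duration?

23 days

te_A = (1 + 4·3 + 5)/6 = 18/6 = 3
te_B = (6 + 4·11 + 16)/6 = 66/6 = 11
te_C = (4 + 4·5 + 6)/6 = 30/6 = 5
te_D = (6 + 4·8 + 10)/6 = 48/6 = 8
te_E = (1 + 4·3 + 11)/6 = 24/6 = 4

Forward pass:
ES_A = 0; EF_A = 3
ES_B = 0; EF_B = 11
ES_C = 11; EF_C = 11+5 = 16
ES_D = max(EF_A=3, EF_B=11) = 11; EF_D = 11+8 = 19
ES_E = max(EF_A=3, EF_C=16, EF_D=19) = 19; EF_E = 19+4 = 23
Expected project duration μ = 23 days. Critical path: B → D → E.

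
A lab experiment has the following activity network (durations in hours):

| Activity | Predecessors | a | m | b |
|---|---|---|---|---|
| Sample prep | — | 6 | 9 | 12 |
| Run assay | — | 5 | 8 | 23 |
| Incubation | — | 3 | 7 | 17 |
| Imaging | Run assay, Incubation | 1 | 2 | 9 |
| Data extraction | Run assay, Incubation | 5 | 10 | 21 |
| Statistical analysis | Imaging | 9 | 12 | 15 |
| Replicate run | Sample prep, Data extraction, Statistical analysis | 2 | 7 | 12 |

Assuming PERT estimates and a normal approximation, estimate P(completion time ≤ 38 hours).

0.942

te_Sample prep = (6 + 4·9 + 12)/6 = 54/6 = 9; σ²_Sample prep = ((12−6)/6)² = 1.000
te_Run assay = (5 + 4·8 + 23)/6 = 60/6 = 10; σ²_Run assay = ((23−5)/6)² = 9.000
te_Incubation = (3 + 4·7 + 17)/6 = 48/6 = 8; σ²_Incubation = ((17−3)/6)² = 5.444
te_Imaging = (1 + 4·2 + 9)/6 = 18/6 = 3; σ²_Imaging = ((9−1)/6)² = 1.778
te_Data extraction = (5 + 4·10 + 21)/6 = 66/6 = 11; σ²_Data extraction = ((21−5)/6)² = 7.111
te_Statistical analysis = (9 + 4·12 + 15)/6 = 72/6 = 12; σ²_Statistical analysis = ((15−9)/6)² = 1.000
te_Replicate run = (2 + 4·7 + 12)/6 = 42/6 = 7; σ²_Replicate run = ((12−2)/6)² = 2.778

Forward pass:
ES_Sample prep = 0; EF_Sample prep = 9
ES_Run assay = 0; EF_Run assay = 10
ES_Incubation = 0; EF_Incubation = 8
ES_Imaging = max(EF_Run assay=10, EF_Incubation=8) = 10; EF_Imaging = 10+3 = 13
ES_Data extraction = max(EF_Run assay=10, EF_Incubation=8) = 10; EF_Data extraction = 10+11 = 21
ES_Statistical analysis = 13; EF_Statistical analysis = 13+12 = 25
ES_Replicate run = max(EF_Sample prep=9, EF_Data extraction=21, EF_Statistical analysis=25) = 25; EF_Replicate run = 25+7 = 32
Expected project duration μ = 32 hours. Critical path: Run assay → Imaging → Statistical analysis → Replicate run.

Variance along critical path = 9.000 + 1.778 + 1.000 + 2.778 = 14.556; σ = √14.556 = 3.815 hours.
Z = (38 − 32) / 3.815 = 1.573
P(T ≤ 38) = Φ(1.573) ≈ 0.942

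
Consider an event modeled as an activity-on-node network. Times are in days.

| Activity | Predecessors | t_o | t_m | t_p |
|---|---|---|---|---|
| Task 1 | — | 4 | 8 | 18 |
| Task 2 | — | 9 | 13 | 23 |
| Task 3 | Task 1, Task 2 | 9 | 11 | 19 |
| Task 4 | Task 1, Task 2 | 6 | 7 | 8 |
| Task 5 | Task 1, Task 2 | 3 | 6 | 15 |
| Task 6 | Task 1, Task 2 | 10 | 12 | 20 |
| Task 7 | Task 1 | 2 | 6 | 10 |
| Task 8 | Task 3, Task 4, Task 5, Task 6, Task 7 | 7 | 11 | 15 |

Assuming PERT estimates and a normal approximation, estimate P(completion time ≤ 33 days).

0.057

te_Task 1 = (4 + 4·8 + 18)/6 = 54/6 = 9; σ²_Task 1 = ((18−4)/6)² = 5.444
te_Task 2 = (9 + 4·13 + 23)/6 = 84/6 = 14; σ²_Task 2 = ((23−9)/6)² = 5.444
te_Task 3 = (9 + 4·11 + 19)/6 = 72/6 = 12; σ²_Task 3 = ((19−9)/6)² = 2.778
te_Task 4 = (6 + 4·7 + 8)/6 = 42/6 = 7; σ²_Task 4 = ((8−6)/6)² = 0.111
te_Task 5 = (3 + 4·6 + 15)/6 = 42/6 = 7; σ²_Task 5 = ((15−3)/6)² = 4.000
te_Task 6 = (10 + 4·12 + 20)/6 = 78/6 = 13; σ²_Task 6 = ((20−10)/6)² = 2.778
te_Task 7 = (2 + 4·6 + 10)/6 = 36/6 = 6; σ²_Task 7 = ((10−2)/6)² = 1.778
te_Task 8 = (7 + 4·11 + 15)/6 = 66/6 = 11; σ²_Task 8 = ((15−7)/6)² = 1.778

Forward pass:
ES_Task 1 = 0; EF_Task 1 = 9
ES_Task 2 = 0; EF_Task 2 = 14
ES_Task 3 = max(EF_Task 1=9, EF_Task 2=14) = 14; EF_Task 3 = 14+12 = 26
ES_Task 4 = max(EF_Task 1=9, EF_Task 2=14) = 14; EF_Task 4 = 14+7 = 21
ES_Task 5 = max(EF_Task 1=9, EF_Task 2=14) = 14; EF_Task 5 = 14+7 = 21
ES_Task 6 = max(EF_Task 1=9, EF_Task 2=14) = 14; EF_Task 6 = 14+13 = 27
ES_Task 7 = 9; EF_Task 7 = 9+6 = 15
ES_Task 8 = max(EF_Task 3=26, EF_Task 4=21, EF_Task 5=21, EF_Task 6=27, EF_Task 7=15) = 27; EF_Task 8 = 27+11 = 38
Expected project duration μ = 38 days. Critical path: Task 2 → Task 6 → Task 8.

Variance along critical path = 5.444 + 2.778 + 1.778 = 10.000; σ = √10.000 = 3.162 days.
Z = (33 − 38) / 3.162 = -1.581
P(T ≤ 33) = Φ(-1.581) ≈ 0.057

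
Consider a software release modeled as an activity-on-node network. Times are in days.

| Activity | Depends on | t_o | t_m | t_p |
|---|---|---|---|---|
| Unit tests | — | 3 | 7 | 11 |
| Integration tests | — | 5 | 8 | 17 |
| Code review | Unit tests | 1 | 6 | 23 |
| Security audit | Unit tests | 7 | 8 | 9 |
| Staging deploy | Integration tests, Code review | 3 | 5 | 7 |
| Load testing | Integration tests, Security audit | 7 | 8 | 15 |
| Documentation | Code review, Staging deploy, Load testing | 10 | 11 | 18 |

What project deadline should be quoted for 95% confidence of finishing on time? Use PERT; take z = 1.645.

te_Unit tests = (3 + 4·7 + 11)/6 = 42/6 = 7; σ²_Unit tests = ((11−3)/6)² = 1.778
te_Integration tests = (5 + 4·8 + 17)/6 = 54/6 = 9; σ²_Integration tests = ((17−5)/6)² = 4.000
te_Code review = (1 + 4·6 + 23)/6 = 48/6 = 8; σ²_Code review = ((23−1)/6)² = 13.444
te_Security audit = (7 + 4·8 + 9)/6 = 48/6 = 8; σ²_Security audit = ((9−7)/6)² = 0.111
te_Staging deploy = (3 + 4·5 + 7)/6 = 30/6 = 5; σ²_Staging deploy = ((7−3)/6)² = 0.444
te_Load testing = (7 + 4·8 + 15)/6 = 54/6 = 9; σ²_Load testing = ((15−7)/6)² = 1.778
te_Documentation = (10 + 4·11 + 18)/6 = 72/6 = 12; σ²_Documentation = ((18−10)/6)² = 1.778

Forward pass:
ES_Unit tests = 0; EF_Unit tests = 7
ES_Integration tests = 0; EF_Integration tests = 9
ES_Code review = 7; EF_Code review = 7+8 = 15
ES_Security audit = 7; EF_Security audit = 7+8 = 15
ES_Staging deploy = max(EF_Integration tests=9, EF_Code review=15) = 15; EF_Staging deploy = 15+5 = 20
ES_Load testing = max(EF_Integration tests=9, EF_Security audit=15) = 15; EF_Load testing = 15+9 = 24
ES_Documentation = max(EF_Code review=15, EF_Staging deploy=20, EF_Load testing=24) = 24; EF_Documentation = 24+12 = 36
Expected project duration μ = 36 days. Critical path: Unit tests → Security audit → Load testing → Documentation.

Variance along critical path = 1.778 + 0.111 + 1.778 + 1.778 = 5.444; σ = 2.333 days.
D = μ + z·σ = 36 + 1.645·2.333 = 39.8 days

39.8 days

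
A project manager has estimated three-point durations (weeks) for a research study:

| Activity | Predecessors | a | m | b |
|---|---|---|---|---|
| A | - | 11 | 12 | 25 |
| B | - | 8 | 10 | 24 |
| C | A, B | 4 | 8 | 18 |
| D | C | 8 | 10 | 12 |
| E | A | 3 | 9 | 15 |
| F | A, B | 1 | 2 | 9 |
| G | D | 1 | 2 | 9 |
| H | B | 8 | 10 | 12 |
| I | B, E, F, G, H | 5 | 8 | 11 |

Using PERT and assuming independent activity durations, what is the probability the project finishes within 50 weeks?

te_A = (11 + 4·12 + 25)/6 = 84/6 = 14; σ²_A = ((25−11)/6)² = 5.444
te_B = (8 + 4·10 + 24)/6 = 72/6 = 12; σ²_B = ((24−8)/6)² = 7.111
te_C = (4 + 4·8 + 18)/6 = 54/6 = 9; σ²_C = ((18−4)/6)² = 5.444
te_D = (8 + 4·10 + 12)/6 = 60/6 = 10; σ²_D = ((12−8)/6)² = 0.444
te_E = (3 + 4·9 + 15)/6 = 54/6 = 9; σ²_E = ((15−3)/6)² = 4.000
te_F = (1 + 4·2 + 9)/6 = 18/6 = 3; σ²_F = ((9−1)/6)² = 1.778
te_G = (1 + 4·2 + 9)/6 = 18/6 = 3; σ²_G = ((9−1)/6)² = 1.778
te_H = (8 + 4·10 + 12)/6 = 60/6 = 10; σ²_H = ((12−8)/6)² = 0.444
te_I = (5 + 4·8 + 11)/6 = 48/6 = 8; σ²_I = ((11−5)/6)² = 1.000

Forward pass:
ES_A = 0; EF_A = 14
ES_B = 0; EF_B = 12
ES_C = max(EF_A=14, EF_B=12) = 14; EF_C = 14+9 = 23
ES_D = 23; EF_D = 23+10 = 33
ES_E = 14; EF_E = 14+9 = 23
ES_F = max(EF_A=14, EF_B=12) = 14; EF_F = 14+3 = 17
ES_G = 33; EF_G = 33+3 = 36
ES_H = 12; EF_H = 12+10 = 22
ES_I = max(EF_B=12, EF_E=23, EF_F=17, EF_G=36, EF_H=22) = 36; EF_I = 36+8 = 44
Expected project duration μ = 44 weeks. Critical path: A → C → D → G → I.

Variance along critical path = 5.444 + 5.444 + 0.444 + 1.778 + 1.000 = 14.111; σ = √14.111 = 3.756 weeks.
Z = (50 − 44) / 3.756 = 1.597
P(T ≤ 50) = Φ(1.597) ≈ 0.945

0.945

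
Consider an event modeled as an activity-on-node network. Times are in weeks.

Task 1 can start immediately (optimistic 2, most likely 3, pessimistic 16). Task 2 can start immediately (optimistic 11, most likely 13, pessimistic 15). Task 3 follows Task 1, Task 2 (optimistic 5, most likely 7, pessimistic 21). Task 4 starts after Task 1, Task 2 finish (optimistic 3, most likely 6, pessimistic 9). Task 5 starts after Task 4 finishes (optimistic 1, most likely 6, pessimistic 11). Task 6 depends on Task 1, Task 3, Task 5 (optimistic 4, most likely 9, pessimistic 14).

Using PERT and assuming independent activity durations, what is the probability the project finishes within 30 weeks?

0.065

te_Task 1 = (2 + 4·3 + 16)/6 = 30/6 = 5; σ²_Task 1 = ((16−2)/6)² = 5.444
te_Task 2 = (11 + 4·13 + 15)/6 = 78/6 = 13; σ²_Task 2 = ((15−11)/6)² = 0.444
te_Task 3 = (5 + 4·7 + 21)/6 = 54/6 = 9; σ²_Task 3 = ((21−5)/6)² = 7.111
te_Task 4 = (3 + 4·6 + 9)/6 = 36/6 = 6; σ²_Task 4 = ((9−3)/6)² = 1.000
te_Task 5 = (1 + 4·6 + 11)/6 = 36/6 = 6; σ²_Task 5 = ((11−1)/6)² = 2.778
te_Task 6 = (4 + 4·9 + 14)/6 = 54/6 = 9; σ²_Task 6 = ((14−4)/6)² = 2.778

Forward pass:
ES_Task 1 = 0; EF_Task 1 = 5
ES_Task 2 = 0; EF_Task 2 = 13
ES_Task 3 = max(EF_Task 1=5, EF_Task 2=13) = 13; EF_Task 3 = 13+9 = 22
ES_Task 4 = max(EF_Task 1=5, EF_Task 2=13) = 13; EF_Task 4 = 13+6 = 19
ES_Task 5 = 19; EF_Task 5 = 19+6 = 25
ES_Task 6 = max(EF_Task 1=5, EF_Task 3=22, EF_Task 5=25) = 25; EF_Task 6 = 25+9 = 34
Expected project duration μ = 34 weeks. Critical path: Task 2 → Task 4 → Task 5 → Task 6.

Variance along critical path = 0.444 + 1.000 + 2.778 + 2.778 = 7.000; σ = √7.000 = 2.646 weeks.
Z = (30 − 34) / 2.646 = -1.512
P(T ≤ 30) = Φ(-1.512) ≈ 0.065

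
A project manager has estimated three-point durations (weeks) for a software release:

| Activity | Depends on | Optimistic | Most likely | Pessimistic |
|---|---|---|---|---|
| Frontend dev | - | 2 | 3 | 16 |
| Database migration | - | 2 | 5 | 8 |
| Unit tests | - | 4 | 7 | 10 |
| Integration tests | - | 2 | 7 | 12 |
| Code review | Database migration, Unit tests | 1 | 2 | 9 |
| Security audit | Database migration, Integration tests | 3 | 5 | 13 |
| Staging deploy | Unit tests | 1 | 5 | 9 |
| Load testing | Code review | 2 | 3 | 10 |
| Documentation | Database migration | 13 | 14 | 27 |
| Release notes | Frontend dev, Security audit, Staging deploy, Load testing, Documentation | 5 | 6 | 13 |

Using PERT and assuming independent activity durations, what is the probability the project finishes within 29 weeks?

te_Frontend dev = (2 + 4·3 + 16)/6 = 30/6 = 5; σ²_Frontend dev = ((16−2)/6)² = 5.444
te_Database migration = (2 + 4·5 + 8)/6 = 30/6 = 5; σ²_Database migration = ((8−2)/6)² = 1.000
te_Unit tests = (4 + 4·7 + 10)/6 = 42/6 = 7; σ²_Unit tests = ((10−4)/6)² = 1.000
te_Integration tests = (2 + 4·7 + 12)/6 = 42/6 = 7; σ²_Integration tests = ((12−2)/6)² = 2.778
te_Code review = (1 + 4·2 + 9)/6 = 18/6 = 3; σ²_Code review = ((9−1)/6)² = 1.778
te_Security audit = (3 + 4·5 + 13)/6 = 36/6 = 6; σ²_Security audit = ((13−3)/6)² = 2.778
te_Staging deploy = (1 + 4·5 + 9)/6 = 30/6 = 5; σ²_Staging deploy = ((9−1)/6)² = 1.778
te_Load testing = (2 + 4·3 + 10)/6 = 24/6 = 4; σ²_Load testing = ((10−2)/6)² = 1.778
te_Documentation = (13 + 4·14 + 27)/6 = 96/6 = 16; σ²_Documentation = ((27−13)/6)² = 5.444
te_Release notes = (5 + 4·6 + 13)/6 = 42/6 = 7; σ²_Release notes = ((13−5)/6)² = 1.778

Forward pass:
ES_Frontend dev = 0; EF_Frontend dev = 5
ES_Database migration = 0; EF_Database migration = 5
ES_Unit tests = 0; EF_Unit tests = 7
ES_Integration tests = 0; EF_Integration tests = 7
ES_Code review = max(EF_Database migration=5, EF_Unit tests=7) = 7; EF_Code review = 7+3 = 10
ES_Security audit = max(EF_Database migration=5, EF_Integration tests=7) = 7; EF_Security audit = 7+6 = 13
ES_Staging deploy = 7; EF_Staging deploy = 7+5 = 12
ES_Load testing = 10; EF_Load testing = 10+4 = 14
ES_Documentation = 5; EF_Documentation = 5+16 = 21
ES_Release notes = max(EF_Frontend dev=5, EF_Security audit=13, EF_Staging deploy=12, EF_Load testing=14, EF_Documentation=21) = 21; EF_Release notes = 21+7 = 28
Expected project duration μ = 28 weeks. Critical path: Database migration → Documentation → Release notes.

Variance along critical path = 1.000 + 5.444 + 1.778 = 8.222; σ = √8.222 = 2.867 weeks.
Z = (29 − 28) / 2.867 = 0.349
P(T ≤ 29) = Φ(0.349) ≈ 0.636

0.636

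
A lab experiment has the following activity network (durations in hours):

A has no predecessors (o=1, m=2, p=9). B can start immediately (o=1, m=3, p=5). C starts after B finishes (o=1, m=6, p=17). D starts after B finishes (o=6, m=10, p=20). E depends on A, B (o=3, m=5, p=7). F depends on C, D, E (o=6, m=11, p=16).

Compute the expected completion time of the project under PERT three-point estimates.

25 hours

te_A = (1 + 4·2 + 9)/6 = 18/6 = 3
te_B = (1 + 4·3 + 5)/6 = 18/6 = 3
te_C = (1 + 4·6 + 17)/6 = 42/6 = 7
te_D = (6 + 4·10 + 20)/6 = 66/6 = 11
te_E = (3 + 4·5 + 7)/6 = 30/6 = 5
te_F = (6 + 4·11 + 16)/6 = 66/6 = 11

Forward pass:
ES_A = 0; EF_A = 3
ES_B = 0; EF_B = 3
ES_C = 3; EF_C = 3+7 = 10
ES_D = 3; EF_D = 3+11 = 14
ES_E = max(EF_A=3, EF_B=3) = 3; EF_E = 3+5 = 8
ES_F = max(EF_C=10, EF_D=14, EF_E=8) = 14; EF_F = 14+11 = 25
Expected project duration μ = 25 hours. Critical path: B → D → F.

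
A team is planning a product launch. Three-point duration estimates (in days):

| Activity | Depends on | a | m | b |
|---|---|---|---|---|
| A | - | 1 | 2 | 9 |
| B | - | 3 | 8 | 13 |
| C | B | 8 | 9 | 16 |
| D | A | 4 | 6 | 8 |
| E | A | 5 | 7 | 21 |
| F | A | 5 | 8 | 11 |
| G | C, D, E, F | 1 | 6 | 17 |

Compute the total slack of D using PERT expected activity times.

te_A = (1 + 4·2 + 9)/6 = 18/6 = 3
te_B = (3 + 4·8 + 13)/6 = 48/6 = 8
te_C = (8 + 4·9 + 16)/6 = 60/6 = 10
te_D = (4 + 4·6 + 8)/6 = 36/6 = 6
te_E = (5 + 4·7 + 21)/6 = 54/6 = 9
te_F = (5 + 4·8 + 11)/6 = 48/6 = 8
te_G = (1 + 4·6 + 17)/6 = 42/6 = 7

Forward pass:
ES_A = 0; EF_A = 3
ES_B = 0; EF_B = 8
ES_C = 8; EF_C = 8+10 = 18
ES_D = 3; EF_D = 3+6 = 9
ES_E = 3; EF_E = 3+9 = 12
ES_F = 3; EF_F = 3+8 = 11
ES_G = max(EF_C=18, EF_D=9, EF_E=12, EF_F=11) = 18; EF_G = 18+7 = 25
Expected project duration μ = 25 days. Critical path: B → C → G.

Backward pass:
LF_G = 25; LS_G = 25−7 = 18
LF_F = LS_G = 18; LS_F = 18−8 = 10
LF_E = LS_G = 18; LS_E = 18−9 = 9
LF_D = LS_G = 18; LS_D = 18−6 = 12
LF_C = LS_G = 18; LS_C = 18−10 = 8
LF_B = LS_C = 8; LS_B = 8−8 = 0
LF_A = min(LS_D=12, LS_E=9, LS_F=10) = 9; LS_A = 9−3 = 6
Slack_D = LS_D − ES_D = 12 − 3 = 9

9 days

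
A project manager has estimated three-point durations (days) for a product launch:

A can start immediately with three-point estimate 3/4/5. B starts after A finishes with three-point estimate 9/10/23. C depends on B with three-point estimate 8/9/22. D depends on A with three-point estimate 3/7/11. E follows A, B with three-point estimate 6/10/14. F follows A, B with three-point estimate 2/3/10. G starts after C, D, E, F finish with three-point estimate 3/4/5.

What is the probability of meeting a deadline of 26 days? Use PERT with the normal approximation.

te_A = (3 + 4·4 + 5)/6 = 24/6 = 4; σ²_A = ((5−3)/6)² = 0.111
te_B = (9 + 4·10 + 23)/6 = 72/6 = 12; σ²_B = ((23−9)/6)² = 5.444
te_C = (8 + 4·9 + 22)/6 = 66/6 = 11; σ²_C = ((22−8)/6)² = 5.444
te_D = (3 + 4·7 + 11)/6 = 42/6 = 7; σ²_D = ((11−3)/6)² = 1.778
te_E = (6 + 4·10 + 14)/6 = 60/6 = 10; σ²_E = ((14−6)/6)² = 1.778
te_F = (2 + 4·3 + 10)/6 = 24/6 = 4; σ²_F = ((10−2)/6)² = 1.778
te_G = (3 + 4·4 + 5)/6 = 24/6 = 4; σ²_G = ((5−3)/6)² = 0.111

Forward pass:
ES_A = 0; EF_A = 4
ES_B = 4; EF_B = 4+12 = 16
ES_C = 16; EF_C = 16+11 = 27
ES_D = 4; EF_D = 4+7 = 11
ES_E = max(EF_A=4, EF_B=16) = 16; EF_E = 16+10 = 26
ES_F = max(EF_A=4, EF_B=16) = 16; EF_F = 16+4 = 20
ES_G = max(EF_C=27, EF_D=11, EF_E=26, EF_F=20) = 27; EF_G = 27+4 = 31
Expected project duration μ = 31 days. Critical path: A → B → C → G.

Variance along critical path = 0.111 + 5.444 + 5.444 + 0.111 = 11.111; σ = √11.111 = 3.333 days.
Z = (26 − 31) / 3.333 = -1.500
P(T ≤ 26) = Φ(-1.500) ≈ 0.067

0.067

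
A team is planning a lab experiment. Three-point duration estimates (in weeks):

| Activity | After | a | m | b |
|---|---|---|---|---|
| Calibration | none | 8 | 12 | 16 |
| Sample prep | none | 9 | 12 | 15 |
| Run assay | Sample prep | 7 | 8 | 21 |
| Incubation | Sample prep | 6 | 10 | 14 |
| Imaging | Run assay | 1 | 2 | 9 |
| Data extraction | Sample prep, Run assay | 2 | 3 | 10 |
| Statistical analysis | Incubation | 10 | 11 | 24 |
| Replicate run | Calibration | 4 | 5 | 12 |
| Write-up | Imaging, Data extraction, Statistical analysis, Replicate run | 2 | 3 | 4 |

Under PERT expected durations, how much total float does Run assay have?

9 weeks

te_Calibration = (8 + 4·12 + 16)/6 = 72/6 = 12
te_Sample prep = (9 + 4·12 + 15)/6 = 72/6 = 12
te_Run assay = (7 + 4·8 + 21)/6 = 60/6 = 10
te_Incubation = (6 + 4·10 + 14)/6 = 60/6 = 10
te_Imaging = (1 + 4·2 + 9)/6 = 18/6 = 3
te_Data extraction = (2 + 4·3 + 10)/6 = 24/6 = 4
te_Statistical analysis = (10 + 4·11 + 24)/6 = 78/6 = 13
te_Replicate run = (4 + 4·5 + 12)/6 = 36/6 = 6
te_Write-up = (2 + 4·3 + 4)/6 = 18/6 = 3

Forward pass:
ES_Calibration = 0; EF_Calibration = 12
ES_Sample prep = 0; EF_Sample prep = 12
ES_Run assay = 12; EF_Run assay = 12+10 = 22
ES_Incubation = 12; EF_Incubation = 12+10 = 22
ES_Imaging = 22; EF_Imaging = 22+3 = 25
ES_Data extraction = max(EF_Sample prep=12, EF_Run assay=22) = 22; EF_Data extraction = 22+4 = 26
ES_Statistical analysis = 22; EF_Statistical analysis = 22+13 = 35
ES_Replicate run = 12; EF_Replicate run = 12+6 = 18
ES_Write-up = max(EF_Imaging=25, EF_Data extraction=26, EF_Statistical analysis=35, EF_Replicate run=18) = 35; EF_Write-up = 35+3 = 38
Expected project duration μ = 38 weeks. Critical path: Sample prep → Incubation → Statistical analysis → Write-up.

Backward pass:
LF_Write-up = 38; LS_Write-up = 38−3 = 35
LF_Replicate run = LS_Write-up = 35; LS_Replicate run = 35−6 = 29
LF_Statistical analysis = LS_Write-up = 35; LS_Statistical analysis = 35−13 = 22
LF_Data extraction = LS_Write-up = 35; LS_Data extraction = 35−4 = 31
LF_Imaging = LS_Write-up = 35; LS_Imaging = 35−3 = 32
LF_Incubation = LS_Statistical analysis = 22; LS_Incubation = 22−10 = 12
LF_Run assay = min(LS_Imaging=32, LS_Data extraction=31) = 31; LS_Run assay = 31−10 = 21
LF_Sample prep = min(LS_Run assay=21, LS_Incubation=12, LS_Data extraction=31) = 12; LS_Sample prep = 12−12 = 0
LF_Calibration = LS_Replicate run = 29; LS_Calibration = 29−12 = 17
Slack_Run assay = LS_Run assay − ES_Run assay = 21 − 12 = 9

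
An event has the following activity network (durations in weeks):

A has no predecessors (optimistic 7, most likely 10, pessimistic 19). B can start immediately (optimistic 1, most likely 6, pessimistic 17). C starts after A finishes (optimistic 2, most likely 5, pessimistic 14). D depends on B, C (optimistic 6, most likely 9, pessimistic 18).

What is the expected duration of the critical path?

27 weeks

te_A = (7 + 4·10 + 19)/6 = 66/6 = 11
te_B = (1 + 4·6 + 17)/6 = 42/6 = 7
te_C = (2 + 4·5 + 14)/6 = 36/6 = 6
te_D = (6 + 4·9 + 18)/6 = 60/6 = 10

Forward pass:
ES_A = 0; EF_A = 11
ES_B = 0; EF_B = 7
ES_C = 11; EF_C = 11+6 = 17
ES_D = max(EF_B=7, EF_C=17) = 17; EF_D = 17+10 = 27
Expected project duration μ = 27 weeks. Critical path: A → C → D.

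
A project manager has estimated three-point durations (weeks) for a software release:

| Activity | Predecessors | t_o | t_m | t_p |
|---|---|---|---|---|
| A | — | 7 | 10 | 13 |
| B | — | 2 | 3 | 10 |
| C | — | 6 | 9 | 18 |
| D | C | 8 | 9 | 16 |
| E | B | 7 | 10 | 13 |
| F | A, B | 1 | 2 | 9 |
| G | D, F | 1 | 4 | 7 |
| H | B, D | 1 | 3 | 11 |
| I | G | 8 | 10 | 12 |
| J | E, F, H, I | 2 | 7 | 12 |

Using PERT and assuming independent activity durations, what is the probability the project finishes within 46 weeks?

te_A = (7 + 4·10 + 13)/6 = 60/6 = 10; σ²_A = ((13−7)/6)² = 1.000
te_B = (2 + 4·3 + 10)/6 = 24/6 = 4; σ²_B = ((10−2)/6)² = 1.778
te_C = (6 + 4·9 + 18)/6 = 60/6 = 10; σ²_C = ((18−6)/6)² = 4.000
te_D = (8 + 4·9 + 16)/6 = 60/6 = 10; σ²_D = ((16−8)/6)² = 1.778
te_E = (7 + 4·10 + 13)/6 = 60/6 = 10; σ²_E = ((13−7)/6)² = 1.000
te_F = (1 + 4·2 + 9)/6 = 18/6 = 3; σ²_F = ((9−1)/6)² = 1.778
te_G = (1 + 4·4 + 7)/6 = 24/6 = 4; σ²_G = ((7−1)/6)² = 1.000
te_H = (1 + 4·3 + 11)/6 = 24/6 = 4; σ²_H = ((11−1)/6)² = 2.778
te_I = (8 + 4·10 + 12)/6 = 60/6 = 10; σ²_I = ((12−8)/6)² = 0.444
te_J = (2 + 4·7 + 12)/6 = 42/6 = 7; σ²_J = ((12−2)/6)² = 2.778

Forward pass:
ES_A = 0; EF_A = 10
ES_B = 0; EF_B = 4
ES_C = 0; EF_C = 10
ES_D = 10; EF_D = 10+10 = 20
ES_E = 4; EF_E = 4+10 = 14
ES_F = max(EF_A=10, EF_B=4) = 10; EF_F = 10+3 = 13
ES_G = max(EF_D=20, EF_F=13) = 20; EF_G = 20+4 = 24
ES_H = max(EF_B=4, EF_D=20) = 20; EF_H = 20+4 = 24
ES_I = 24; EF_I = 24+10 = 34
ES_J = max(EF_E=14, EF_F=13, EF_H=24, EF_I=34) = 34; EF_J = 34+7 = 41
Expected project duration μ = 41 weeks. Critical path: C → D → G → I → J.

Variance along critical path = 4.000 + 1.778 + 1.000 + 0.444 + 2.778 = 10.000; σ = √10.000 = 3.162 weeks.
Z = (46 − 41) / 3.162 = 1.581
P(T ≤ 46) = Φ(1.581) ≈ 0.943

0.943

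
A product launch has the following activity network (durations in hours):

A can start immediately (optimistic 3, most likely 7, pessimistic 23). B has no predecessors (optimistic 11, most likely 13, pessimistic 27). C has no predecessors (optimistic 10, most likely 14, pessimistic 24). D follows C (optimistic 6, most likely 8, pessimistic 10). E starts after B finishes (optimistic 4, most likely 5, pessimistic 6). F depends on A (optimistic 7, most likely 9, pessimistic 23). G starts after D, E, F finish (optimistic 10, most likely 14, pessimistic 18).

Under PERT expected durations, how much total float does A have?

te_A = (3 + 4·7 + 23)/6 = 54/6 = 9
te_B = (11 + 4·13 + 27)/6 = 90/6 = 15
te_C = (10 + 4·14 + 24)/6 = 90/6 = 15
te_D = (6 + 4·8 + 10)/6 = 48/6 = 8
te_E = (4 + 4·5 + 6)/6 = 30/6 = 5
te_F = (7 + 4·9 + 23)/6 = 66/6 = 11
te_G = (10 + 4·14 + 18)/6 = 84/6 = 14

Forward pass:
ES_A = 0; EF_A = 9
ES_B = 0; EF_B = 15
ES_C = 0; EF_C = 15
ES_D = 15; EF_D = 15+8 = 23
ES_E = 15; EF_E = 15+5 = 20
ES_F = 9; EF_F = 9+11 = 20
ES_G = max(EF_D=23, EF_E=20, EF_F=20) = 23; EF_G = 23+14 = 37
Expected project duration μ = 37 hours. Critical path: C → D → G.

Backward pass:
LF_G = 37; LS_G = 37−14 = 23
LF_F = LS_G = 23; LS_F = 23−11 = 12
LF_E = LS_G = 23; LS_E = 23−5 = 18
LF_D = LS_G = 23; LS_D = 23−8 = 15
LF_C = LS_D = 15; LS_C = 15−15 = 0
LF_B = LS_E = 18; LS_B = 18−15 = 3
LF_A = LS_F = 12; LS_A = 12−9 = 3
Slack_A = LS_A − ES_A = 3 − 0 = 3

3 hours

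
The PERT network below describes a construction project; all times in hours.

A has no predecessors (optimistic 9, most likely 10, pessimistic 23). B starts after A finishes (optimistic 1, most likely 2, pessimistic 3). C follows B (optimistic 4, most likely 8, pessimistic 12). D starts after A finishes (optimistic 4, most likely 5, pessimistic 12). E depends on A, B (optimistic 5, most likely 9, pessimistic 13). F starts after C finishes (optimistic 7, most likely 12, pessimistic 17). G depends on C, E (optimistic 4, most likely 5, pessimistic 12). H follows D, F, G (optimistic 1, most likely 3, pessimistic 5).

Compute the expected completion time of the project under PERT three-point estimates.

te_A = (9 + 4·10 + 23)/6 = 72/6 = 12
te_B = (1 + 4·2 + 3)/6 = 12/6 = 2
te_C = (4 + 4·8 + 12)/6 = 48/6 = 8
te_D = (4 + 4·5 + 12)/6 = 36/6 = 6
te_E = (5 + 4·9 + 13)/6 = 54/6 = 9
te_F = (7 + 4·12 + 17)/6 = 72/6 = 12
te_G = (4 + 4·5 + 12)/6 = 36/6 = 6
te_H = (1 + 4·3 + 5)/6 = 18/6 = 3

Forward pass:
ES_A = 0; EF_A = 12
ES_B = 12; EF_B = 12+2 = 14
ES_C = 14; EF_C = 14+8 = 22
ES_D = 12; EF_D = 12+6 = 18
ES_E = max(EF_A=12, EF_B=14) = 14; EF_E = 14+9 = 23
ES_F = 22; EF_F = 22+12 = 34
ES_G = max(EF_C=22, EF_E=23) = 23; EF_G = 23+6 = 29
ES_H = max(EF_D=18, EF_F=34, EF_G=29) = 34; EF_H = 34+3 = 37
Expected project duration μ = 37 hours. Critical path: A → B → C → F → H.

37 hours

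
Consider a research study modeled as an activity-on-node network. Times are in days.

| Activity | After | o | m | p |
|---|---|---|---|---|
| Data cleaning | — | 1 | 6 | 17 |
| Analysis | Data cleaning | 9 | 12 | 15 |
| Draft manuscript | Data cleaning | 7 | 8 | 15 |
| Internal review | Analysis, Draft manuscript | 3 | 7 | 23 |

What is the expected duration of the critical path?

28 days

te_Data cleaning = (1 + 4·6 + 17)/6 = 42/6 = 7
te_Analysis = (9 + 4·12 + 15)/6 = 72/6 = 12
te_Draft manuscript = (7 + 4·8 + 15)/6 = 54/6 = 9
te_Internal review = (3 + 4·7 + 23)/6 = 54/6 = 9

Forward pass:
ES_Data cleaning = 0; EF_Data cleaning = 7
ES_Analysis = 7; EF_Analysis = 7+12 = 19
ES_Draft manuscript = 7; EF_Draft manuscript = 7+9 = 16
ES_Internal review = max(EF_Analysis=19, EF_Draft manuscript=16) = 19; EF_Internal review = 19+9 = 28
Expected project duration μ = 28 days. Critical path: Data cleaning → Analysis → Internal review.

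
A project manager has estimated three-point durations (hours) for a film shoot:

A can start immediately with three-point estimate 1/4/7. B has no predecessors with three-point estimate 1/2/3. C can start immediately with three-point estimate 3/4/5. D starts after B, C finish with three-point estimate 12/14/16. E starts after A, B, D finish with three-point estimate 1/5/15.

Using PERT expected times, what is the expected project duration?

24 hours

te_A = (1 + 4·4 + 7)/6 = 24/6 = 4
te_B = (1 + 4·2 + 3)/6 = 12/6 = 2
te_C = (3 + 4·4 + 5)/6 = 24/6 = 4
te_D = (12 + 4·14 + 16)/6 = 84/6 = 14
te_E = (1 + 4·5 + 15)/6 = 36/6 = 6

Forward pass:
ES_A = 0; EF_A = 4
ES_B = 0; EF_B = 2
ES_C = 0; EF_C = 4
ES_D = max(EF_B=2, EF_C=4) = 4; EF_D = 4+14 = 18
ES_E = max(EF_A=4, EF_B=2, EF_D=18) = 18; EF_E = 18+6 = 24
Expected project duration μ = 24 hours. Critical path: C → D → E.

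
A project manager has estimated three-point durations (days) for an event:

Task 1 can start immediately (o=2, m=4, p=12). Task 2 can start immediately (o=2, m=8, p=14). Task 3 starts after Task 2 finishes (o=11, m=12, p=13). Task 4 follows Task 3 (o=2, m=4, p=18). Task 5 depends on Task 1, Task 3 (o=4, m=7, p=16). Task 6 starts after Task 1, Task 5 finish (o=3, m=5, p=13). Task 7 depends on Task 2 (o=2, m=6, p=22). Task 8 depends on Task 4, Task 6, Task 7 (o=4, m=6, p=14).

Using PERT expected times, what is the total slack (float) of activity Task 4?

8 days

te_Task 1 = (2 + 4·4 + 12)/6 = 30/6 = 5
te_Task 2 = (2 + 4·8 + 14)/6 = 48/6 = 8
te_Task 3 = (11 + 4·12 + 13)/6 = 72/6 = 12
te_Task 4 = (2 + 4·4 + 18)/6 = 36/6 = 6
te_Task 5 = (4 + 4·7 + 16)/6 = 48/6 = 8
te_Task 6 = (3 + 4·5 + 13)/6 = 36/6 = 6
te_Task 7 = (2 + 4·6 + 22)/6 = 48/6 = 8
te_Task 8 = (4 + 4·6 + 14)/6 = 42/6 = 7

Forward pass:
ES_Task 1 = 0; EF_Task 1 = 5
ES_Task 2 = 0; EF_Task 2 = 8
ES_Task 3 = 8; EF_Task 3 = 8+12 = 20
ES_Task 4 = 20; EF_Task 4 = 20+6 = 26
ES_Task 5 = max(EF_Task 1=5, EF_Task 3=20) = 20; EF_Task 5 = 20+8 = 28
ES_Task 6 = max(EF_Task 1=5, EF_Task 5=28) = 28; EF_Task 6 = 28+6 = 34
ES_Task 7 = 8; EF_Task 7 = 8+8 = 16
ES_Task 8 = max(EF_Task 4=26, EF_Task 6=34, EF_Task 7=16) = 34; EF_Task 8 = 34+7 = 41
Expected project duration μ = 41 days. Critical path: Task 2 → Task 3 → Task 5 → Task 6 → Task 8.

Backward pass:
LF_Task 8 = 41; LS_Task 8 = 41−7 = 34
LF_Task 7 = LS_Task 8 = 34; LS_Task 7 = 34−8 = 26
LF_Task 6 = LS_Task 8 = 34; LS_Task 6 = 34−6 = 28
LF_Task 5 = LS_Task 6 = 28; LS_Task 5 = 28−8 = 20
LF_Task 4 = LS_Task 8 = 34; LS_Task 4 = 34−6 = 28
LF_Task 3 = min(LS_Task 4=28, LS_Task 5=20) = 20; LS_Task 3 = 20−12 = 8
LF_Task 2 = min(LS_Task 3=8, LS_Task 7=26) = 8; LS_Task 2 = 8−8 = 0
LF_Task 1 = min(LS_Task 5=20, LS_Task 6=28) = 20; LS_Task 1 = 20−5 = 15
Slack_Task 4 = LS_Task 4 − ES_Task 4 = 28 − 20 = 8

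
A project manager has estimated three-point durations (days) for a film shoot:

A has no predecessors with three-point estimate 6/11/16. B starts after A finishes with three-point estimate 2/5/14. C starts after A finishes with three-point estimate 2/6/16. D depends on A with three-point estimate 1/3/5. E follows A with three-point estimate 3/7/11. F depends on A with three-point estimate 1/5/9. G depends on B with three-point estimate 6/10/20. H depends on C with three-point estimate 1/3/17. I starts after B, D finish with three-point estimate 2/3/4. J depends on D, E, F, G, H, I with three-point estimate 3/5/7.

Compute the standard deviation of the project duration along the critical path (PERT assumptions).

3.56 days

te_A = (6 + 4·11 + 16)/6 = 66/6 = 11; σ²_A = ((16−6)/6)² = 2.778
te_B = (2 + 4·5 + 14)/6 = 36/6 = 6; σ²_B = ((14−2)/6)² = 4.000
te_C = (2 + 4·6 + 16)/6 = 42/6 = 7; σ²_C = ((16−2)/6)² = 5.444
te_D = (1 + 4·3 + 5)/6 = 18/6 = 3; σ²_D = ((5−1)/6)² = 0.444
te_E = (3 + 4·7 + 11)/6 = 42/6 = 7; σ²_E = ((11−3)/6)² = 1.778
te_F = (1 + 4·5 + 9)/6 = 30/6 = 5; σ²_F = ((9−1)/6)² = 1.778
te_G = (6 + 4·10 + 20)/6 = 66/6 = 11; σ²_G = ((20−6)/6)² = 5.444
te_H = (1 + 4·3 + 17)/6 = 30/6 = 5; σ²_H = ((17−1)/6)² = 7.111
te_I = (2 + 4·3 + 4)/6 = 18/6 = 3; σ²_I = ((4−2)/6)² = 0.111
te_J = (3 + 4·5 + 7)/6 = 30/6 = 5; σ²_J = ((7−3)/6)² = 0.444

Forward pass:
ES_A = 0; EF_A = 11
ES_B = 11; EF_B = 11+6 = 17
ES_C = 11; EF_C = 11+7 = 18
ES_D = 11; EF_D = 11+3 = 14
ES_E = 11; EF_E = 11+7 = 18
ES_F = 11; EF_F = 11+5 = 16
ES_G = 17; EF_G = 17+11 = 28
ES_H = 18; EF_H = 18+5 = 23
ES_I = max(EF_B=17, EF_D=14) = 17; EF_I = 17+3 = 20
ES_J = max(EF_D=14, EF_E=18, EF_F=16, EF_G=28, EF_H=23, EF_I=20) = 28; EF_J = 28+5 = 33
Expected project duration μ = 33 days. Critical path: A → B → G → J.

Variance along critical path = 2.778 + 4.000 + 5.444 + 0.444 = 12.667
σ = √12.667 = 3.559 days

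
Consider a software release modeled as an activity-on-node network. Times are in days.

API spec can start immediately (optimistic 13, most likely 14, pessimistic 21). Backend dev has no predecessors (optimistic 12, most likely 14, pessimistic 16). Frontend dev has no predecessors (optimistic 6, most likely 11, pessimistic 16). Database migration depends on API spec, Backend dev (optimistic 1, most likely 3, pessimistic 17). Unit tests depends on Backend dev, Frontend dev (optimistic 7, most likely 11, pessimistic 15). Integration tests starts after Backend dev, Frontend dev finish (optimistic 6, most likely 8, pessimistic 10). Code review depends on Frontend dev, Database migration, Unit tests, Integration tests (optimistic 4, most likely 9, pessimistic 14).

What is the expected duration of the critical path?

te_API spec = (13 + 4·14 + 21)/6 = 90/6 = 15
te_Backend dev = (12 + 4·14 + 16)/6 = 84/6 = 14
te_Frontend dev = (6 + 4·11 + 16)/6 = 66/6 = 11
te_Database migration = (1 + 4·3 + 17)/6 = 30/6 = 5
te_Unit tests = (7 + 4·11 + 15)/6 = 66/6 = 11
te_Integration tests = (6 + 4·8 + 10)/6 = 48/6 = 8
te_Code review = (4 + 4·9 + 14)/6 = 54/6 = 9

Forward pass:
ES_API spec = 0; EF_API spec = 15
ES_Backend dev = 0; EF_Backend dev = 14
ES_Frontend dev = 0; EF_Frontend dev = 11
ES_Database migration = max(EF_API spec=15, EF_Backend dev=14) = 15; EF_Database migration = 15+5 = 20
ES_Unit tests = max(EF_Backend dev=14, EF_Frontend dev=11) = 14; EF_Unit tests = 14+11 = 25
ES_Integration tests = max(EF_Backend dev=14, EF_Frontend dev=11) = 14; EF_Integration tests = 14+8 = 22
ES_Code review = max(EF_Frontend dev=11, EF_Database migration=20, EF_Unit tests=25, EF_Integration tests=22) = 25; EF_Code review = 25+9 = 34
Expected project duration μ = 34 days. Critical path: Backend dev → Unit tests → Code review.

34 days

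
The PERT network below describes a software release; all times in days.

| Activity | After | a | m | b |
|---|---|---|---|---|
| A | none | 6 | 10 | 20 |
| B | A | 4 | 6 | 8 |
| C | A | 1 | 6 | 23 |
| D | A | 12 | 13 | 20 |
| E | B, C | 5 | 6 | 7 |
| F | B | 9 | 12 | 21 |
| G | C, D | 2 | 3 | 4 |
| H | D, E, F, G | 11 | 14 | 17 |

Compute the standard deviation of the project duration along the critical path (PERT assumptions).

te_A = (6 + 4·10 + 20)/6 = 66/6 = 11; σ²_A = ((20−6)/6)² = 5.444
te_B = (4 + 4·6 + 8)/6 = 36/6 = 6; σ²_B = ((8−4)/6)² = 0.444
te_C = (1 + 4·6 + 23)/6 = 48/6 = 8; σ²_C = ((23−1)/6)² = 13.444
te_D = (12 + 4·13 + 20)/6 = 84/6 = 14; σ²_D = ((20−12)/6)² = 1.778
te_E = (5 + 4·6 + 7)/6 = 36/6 = 6; σ²_E = ((7−5)/6)² = 0.111
te_F = (9 + 4·12 + 21)/6 = 78/6 = 13; σ²_F = ((21−9)/6)² = 4.000
te_G = (2 + 4·3 + 4)/6 = 18/6 = 3; σ²_G = ((4−2)/6)² = 0.111
te_H = (11 + 4·14 + 17)/6 = 84/6 = 14; σ²_H = ((17−11)/6)² = 1.000

Forward pass:
ES_A = 0; EF_A = 11
ES_B = 11; EF_B = 11+6 = 17
ES_C = 11; EF_C = 11+8 = 19
ES_D = 11; EF_D = 11+14 = 25
ES_E = max(EF_B=17, EF_C=19) = 19; EF_E = 19+6 = 25
ES_F = 17; EF_F = 17+13 = 30
ES_G = max(EF_C=19, EF_D=25) = 25; EF_G = 25+3 = 28
ES_H = max(EF_D=25, EF_E=25, EF_F=30, EF_G=28) = 30; EF_H = 30+14 = 44
Expected project duration μ = 44 days. Critical path: A → B → F → H.

Variance along critical path = 5.444 + 0.444 + 4.000 + 1.000 = 10.889
σ = √10.889 = 3.300 days

3.30 days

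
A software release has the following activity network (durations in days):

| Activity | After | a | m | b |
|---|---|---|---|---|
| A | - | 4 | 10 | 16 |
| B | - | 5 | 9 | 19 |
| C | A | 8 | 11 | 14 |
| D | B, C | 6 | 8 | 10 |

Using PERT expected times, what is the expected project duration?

29 days

te_A = (4 + 4·10 + 16)/6 = 60/6 = 10
te_B = (5 + 4·9 + 19)/6 = 60/6 = 10
te_C = (8 + 4·11 + 14)/6 = 66/6 = 11
te_D = (6 + 4·8 + 10)/6 = 48/6 = 8

Forward pass:
ES_A = 0; EF_A = 10
ES_B = 0; EF_B = 10
ES_C = 10; EF_C = 10+11 = 21
ES_D = max(EF_B=10, EF_C=21) = 21; EF_D = 21+8 = 29
Expected project duration μ = 29 days. Critical path: A → C → D.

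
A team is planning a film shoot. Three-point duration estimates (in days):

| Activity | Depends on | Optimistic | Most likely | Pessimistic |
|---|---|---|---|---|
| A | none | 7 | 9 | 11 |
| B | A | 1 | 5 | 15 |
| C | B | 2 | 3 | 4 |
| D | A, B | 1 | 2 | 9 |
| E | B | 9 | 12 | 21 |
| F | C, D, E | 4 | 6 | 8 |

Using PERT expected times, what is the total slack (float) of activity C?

10 days

te_A = (7 + 4·9 + 11)/6 = 54/6 = 9
te_B = (1 + 4·5 + 15)/6 = 36/6 = 6
te_C = (2 + 4·3 + 4)/6 = 18/6 = 3
te_D = (1 + 4·2 + 9)/6 = 18/6 = 3
te_E = (9 + 4·12 + 21)/6 = 78/6 = 13
te_F = (4 + 4·6 + 8)/6 = 36/6 = 6

Forward pass:
ES_A = 0; EF_A = 9
ES_B = 9; EF_B = 9+6 = 15
ES_C = 15; EF_C = 15+3 = 18
ES_D = max(EF_A=9, EF_B=15) = 15; EF_D = 15+3 = 18
ES_E = 15; EF_E = 15+13 = 28
ES_F = max(EF_C=18, EF_D=18, EF_E=28) = 28; EF_F = 28+6 = 34
Expected project duration μ = 34 days. Critical path: A → B → E → F.

Backward pass:
LF_F = 34; LS_F = 34−6 = 28
LF_E = LS_F = 28; LS_E = 28−13 = 15
LF_D = LS_F = 28; LS_D = 28−3 = 25
LF_C = LS_F = 28; LS_C = 28−3 = 25
LF_B = min(LS_C=25, LS_D=25, LS_E=15) = 15; LS_B = 15−6 = 9
LF_A = min(LS_B=9, LS_D=25) = 9; LS_A = 9−9 = 0
Slack_C = LS_C − ES_C = 25 − 15 = 10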